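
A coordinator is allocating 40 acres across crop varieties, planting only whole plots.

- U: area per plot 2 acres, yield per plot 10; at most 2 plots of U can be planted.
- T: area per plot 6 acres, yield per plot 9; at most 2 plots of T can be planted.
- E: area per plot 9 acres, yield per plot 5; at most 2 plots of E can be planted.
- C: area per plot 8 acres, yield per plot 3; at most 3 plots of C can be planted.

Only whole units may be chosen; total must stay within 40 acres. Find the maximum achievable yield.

48

This is a bounded integer knapsack.
Take 2×U, 2×T, and 2×E: area 34 ≤ 40, yield 2·10 + 2·9 + 2·5 = 48.
U has the best ratio (10/2) and is taken to its limit of 2; remaining capacity is filled optimally with the others.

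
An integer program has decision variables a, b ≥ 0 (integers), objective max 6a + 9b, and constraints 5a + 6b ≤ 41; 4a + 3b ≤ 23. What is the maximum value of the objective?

(a,b)=(1,6): 5·1+6·6=41≤41, 4·1+3·6=22≤23, objective 60.
(a,b)=(2,5): 5·2+6·5=40≤41, 4·2+3·5=23≤23, objective 57.
(a,b)=(0,6): 5·0+6·6=36≤41, 4·0+3·6=18≤23, objective 54.
The best lattice point is (1,6), giving 60.

60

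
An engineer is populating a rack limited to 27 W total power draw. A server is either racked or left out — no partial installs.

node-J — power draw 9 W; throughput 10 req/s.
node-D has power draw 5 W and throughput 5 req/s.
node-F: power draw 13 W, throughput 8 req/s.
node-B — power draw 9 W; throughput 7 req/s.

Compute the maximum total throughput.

23

Take node-J, node-D, and node-F: power draw 9 + 5 + 13 = 27 ≤ 27, throughput 10 + 5 + 8 = 23.
No other feasible combination does better.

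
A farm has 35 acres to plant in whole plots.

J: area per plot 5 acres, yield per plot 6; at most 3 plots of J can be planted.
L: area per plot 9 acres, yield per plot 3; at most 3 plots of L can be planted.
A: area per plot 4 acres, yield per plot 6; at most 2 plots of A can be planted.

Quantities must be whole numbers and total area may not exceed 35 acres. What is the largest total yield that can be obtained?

A has the best ratio (6/4); taking only A gives at most 2×6 = 12 (stopped by the supply cap of 2).
Mixing does better — 3×J, 1×L, and 2×A: area 32 ≤ 35, yield 3·6 + 1·3 + 2·6 = 33.

33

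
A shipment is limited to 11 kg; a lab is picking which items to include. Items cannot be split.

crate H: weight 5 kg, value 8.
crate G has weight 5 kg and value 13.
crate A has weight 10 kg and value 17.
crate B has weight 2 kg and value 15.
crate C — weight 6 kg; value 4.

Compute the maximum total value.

28

Allowing fractional choices, the relaxed optimum would be about 34.8, but items are indivisible.
crate G + crate B: weight 5 + 2 = 7 ≤ 11, value 13 + 15 = 28.
crate H + crate B: weight 5 + 2 = 7 ≤ 11, value 8 + 15 = 23.
Best is crate G and crate B with total value 28.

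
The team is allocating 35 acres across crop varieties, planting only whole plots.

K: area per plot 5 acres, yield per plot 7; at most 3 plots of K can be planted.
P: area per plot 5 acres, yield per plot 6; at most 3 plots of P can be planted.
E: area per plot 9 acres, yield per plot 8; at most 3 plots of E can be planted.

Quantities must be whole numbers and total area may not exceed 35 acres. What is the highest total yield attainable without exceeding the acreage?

This is a bounded integer knapsack.
Take 3×K, 2×P, and 1×E: area 34 ≤ 35, yield 3·7 + 2·6 + 1·8 = 41.
K has the best ratio (7/5) and is taken to its limit of 3; remaining capacity is filled optimally with the others.

41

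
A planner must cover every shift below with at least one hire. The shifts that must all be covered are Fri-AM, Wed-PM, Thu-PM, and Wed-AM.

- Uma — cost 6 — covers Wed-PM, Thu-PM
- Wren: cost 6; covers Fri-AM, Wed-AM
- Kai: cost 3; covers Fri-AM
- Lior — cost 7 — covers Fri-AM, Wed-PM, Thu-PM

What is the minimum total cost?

12

The greedy cost-per-new-shift heuristic would pick Lior and Wren for 13, but a cheaper cover exists.
Choose Uma and Wren: together they cover Fri-AM, Wed-PM, Thu-PM, Wed-AM — every shift.
Total cost: 6 + 6 = 12.
No cover costs less than 12.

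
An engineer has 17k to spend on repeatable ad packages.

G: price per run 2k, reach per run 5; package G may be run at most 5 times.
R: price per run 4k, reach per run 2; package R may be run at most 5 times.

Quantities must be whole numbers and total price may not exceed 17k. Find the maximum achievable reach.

This is a bounded integer knapsack.
5×G: price 10 ≤ 17, reach 5·5 = 25.
5×G and 1×R: price 14 ≤ 17, reach 5·5 + 1·2 = 27.
Best is 27.

27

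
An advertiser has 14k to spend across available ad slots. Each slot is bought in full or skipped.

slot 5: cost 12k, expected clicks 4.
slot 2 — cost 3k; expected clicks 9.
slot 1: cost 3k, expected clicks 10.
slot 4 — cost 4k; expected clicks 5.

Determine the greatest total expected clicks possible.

24

slot 2 + slot 1 + slot 4: cost 3 + 3 + 4 = 10 ≤ 14, expected clicks 9 + 10 + 5 = 24.
slot 1 + slot 4: cost 3 + 4 = 7 ≤ 14, expected clicks 10 + 5 = 15.
slot 2 + slot 1: cost 3 + 3 = 6 ≤ 14, expected clicks 9 + 10 = 19.
Best is slot 2, slot 1, and slot 4 with total expected clicks 24.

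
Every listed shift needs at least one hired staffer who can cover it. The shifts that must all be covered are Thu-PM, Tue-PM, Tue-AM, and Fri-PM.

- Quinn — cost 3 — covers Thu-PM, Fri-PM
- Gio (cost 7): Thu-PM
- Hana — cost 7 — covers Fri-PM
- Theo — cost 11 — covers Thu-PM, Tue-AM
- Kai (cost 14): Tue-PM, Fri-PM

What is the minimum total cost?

25

The greedy cost-per-new-shift heuristic would pick Quinn, Theo, and Kai for 28, but a cheaper cover exists.
Choose Theo and Kai: together they cover Thu-PM, Tue-PM, Tue-AM, Fri-PM — every shift.
Total cost: 11 + 14 = 25.
No cover costs less than 25.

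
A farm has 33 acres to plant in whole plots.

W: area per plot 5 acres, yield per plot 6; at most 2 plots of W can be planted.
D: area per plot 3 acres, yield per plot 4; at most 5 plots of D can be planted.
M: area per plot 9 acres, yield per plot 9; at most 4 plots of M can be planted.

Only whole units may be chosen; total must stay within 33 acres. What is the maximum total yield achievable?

2×W, 4×D, and 1×M: area 31 ≤ 33, yield 2·6 + 4·4 + 1·9 = 37.
5×D and 2×M: area 33 ≤ 33, yield 5·4 + 2·9 = 38.
Best is 38.

38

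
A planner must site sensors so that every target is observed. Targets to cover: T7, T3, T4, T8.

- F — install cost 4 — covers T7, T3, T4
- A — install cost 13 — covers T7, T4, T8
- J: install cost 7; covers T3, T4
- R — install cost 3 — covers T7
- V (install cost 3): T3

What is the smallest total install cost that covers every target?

16

The greedy cost-per-new-target heuristic would pick F and A for 17, but a cheaper cover exists.
Choose A and V: together they cover T7, T3, T4, T8 — every target.
Total install cost: 13 + 3 = 16.
No cover costs less than 16.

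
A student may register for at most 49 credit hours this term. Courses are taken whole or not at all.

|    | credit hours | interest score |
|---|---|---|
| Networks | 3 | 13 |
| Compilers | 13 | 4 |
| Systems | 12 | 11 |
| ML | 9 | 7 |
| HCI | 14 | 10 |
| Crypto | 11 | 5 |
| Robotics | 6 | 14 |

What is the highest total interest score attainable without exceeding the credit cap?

55

This is a 0-1 knapsack instance.
Networks + Systems + HCI + Crypto + Robotics: credit hours 3 + 12 + 14 + 11 + 6 = 46 ≤ 49, interest score 13 + 11 + 10 + 5 + 14 = 53.
Networks + Compilers + Systems + HCI + Robotics: credit hours 3 + 13 + 12 + 14 + 6 = 48 ≤ 49, interest score 13 + 4 + 11 + 10 + 14 = 52.
Networks + Systems + ML + HCI + Robotics: credit hours 3 + 12 + 9 + 14 + 6 = 44 ≤ 49, interest score 13 + 11 + 7 + 10 + 14 = 55.
Best is Networks, Systems, ML, HCI, and Robotics with total interest score 55.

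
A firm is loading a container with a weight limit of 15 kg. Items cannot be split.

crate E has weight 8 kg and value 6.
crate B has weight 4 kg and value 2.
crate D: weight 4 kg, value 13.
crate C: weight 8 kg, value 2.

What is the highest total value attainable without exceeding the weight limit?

This is an integer program with binary decision variables.
crate D + crate C: weight 4 + 8 = 12 ≤ 15, value 13 + 2 = 15.
crate E + crate D: weight 8 + 4 = 12 ≤ 15, value 6 + 13 = 19.
crate B + crate D: weight 4 + 4 = 8 ≤ 15, value 2 + 13 = 15.
Best is crate E and crate D with total value 19.

19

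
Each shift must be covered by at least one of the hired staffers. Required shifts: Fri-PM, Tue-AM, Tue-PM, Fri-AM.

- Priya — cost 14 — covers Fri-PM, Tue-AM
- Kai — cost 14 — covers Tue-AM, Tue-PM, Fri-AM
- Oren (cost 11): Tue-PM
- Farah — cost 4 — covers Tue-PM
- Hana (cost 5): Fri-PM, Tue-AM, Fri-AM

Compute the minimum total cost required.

9

Choose Farah and Hana: together they cover Fri-PM, Tue-AM, Tue-PM, Fri-AM — every shift.
Total cost: 4 + 5 = 9.
No cover costs less than 9.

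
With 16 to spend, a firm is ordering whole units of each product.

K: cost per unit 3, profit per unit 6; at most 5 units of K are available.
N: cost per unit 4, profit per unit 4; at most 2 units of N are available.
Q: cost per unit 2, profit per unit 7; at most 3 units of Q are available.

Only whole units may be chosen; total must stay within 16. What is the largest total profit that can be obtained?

This is a bounded integer knapsack.
3×K and 3×Q: cost 15 ≤ 16, profit 3·6 + 3·7 = 39.
4×K and 2×Q: cost 16 ≤ 16, profit 4·6 + 2·7 = 38.
Best is 39.

39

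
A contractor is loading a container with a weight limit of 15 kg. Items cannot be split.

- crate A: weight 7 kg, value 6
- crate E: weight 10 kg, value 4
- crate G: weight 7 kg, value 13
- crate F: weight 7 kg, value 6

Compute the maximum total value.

Allowing fractional choices, the relaxed optimum would be about 19.9, but items are indivisible.
crate G + crate F: weight 7 + 7 = 14 ≤ 15, value 13 + 6 = 19.
crate A + crate G: weight 7 + 7 = 14 ≤ 15, value 6 + 13 = 19.
The maximum value is 19; one optimal choice is crate A and crate G.

19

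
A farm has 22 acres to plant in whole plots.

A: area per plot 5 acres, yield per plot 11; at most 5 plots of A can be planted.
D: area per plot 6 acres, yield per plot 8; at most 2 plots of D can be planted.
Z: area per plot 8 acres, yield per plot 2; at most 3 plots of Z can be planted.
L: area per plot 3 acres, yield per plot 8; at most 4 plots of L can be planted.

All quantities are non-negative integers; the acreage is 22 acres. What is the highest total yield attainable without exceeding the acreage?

54

L has the best ratio (8/3); taking only L gives at most 4×8 = 32 (stopped by the supply cap of 4).
Mixing does better — 2×A and 4×L: area 22 ≤ 22, yield 2·11 + 4·8 = 54.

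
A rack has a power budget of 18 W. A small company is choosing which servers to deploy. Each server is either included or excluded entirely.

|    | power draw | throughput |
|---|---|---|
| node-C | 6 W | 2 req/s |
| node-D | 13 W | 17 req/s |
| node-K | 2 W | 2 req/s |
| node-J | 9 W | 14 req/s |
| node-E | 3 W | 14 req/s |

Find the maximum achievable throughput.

Take node-D, node-K, and node-E: power draw 13 + 2 + 3 = 18 ≤ 18, throughput 17 + 2 + 14 = 33.
No other feasible combination does better.

33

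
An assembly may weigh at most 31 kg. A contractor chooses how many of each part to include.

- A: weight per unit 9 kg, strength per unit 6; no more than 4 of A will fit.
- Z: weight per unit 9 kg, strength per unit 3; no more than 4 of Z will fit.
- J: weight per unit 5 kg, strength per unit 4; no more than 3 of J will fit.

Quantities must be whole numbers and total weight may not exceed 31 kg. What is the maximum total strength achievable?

20

1×A and 3×J: weight 24 ≤ 31, strength 1·6 + 3·4 = 18.
2×A and 2×J: weight 28 ≤ 31, strength 2·6 + 2·4 = 20.
Best is 20.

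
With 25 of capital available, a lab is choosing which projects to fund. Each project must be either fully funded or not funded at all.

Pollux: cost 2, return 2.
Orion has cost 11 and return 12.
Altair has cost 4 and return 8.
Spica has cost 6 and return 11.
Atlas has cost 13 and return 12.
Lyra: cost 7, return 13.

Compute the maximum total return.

Allowing fractional choices, the relaxed optimum would be about 40.7, but projects are indivisible.
Pollux + Altair + Spica + Lyra: cost 2 + 4 + 6 + 7 = 19 ≤ 25, return 2 + 8 + 11 + 13 = 34.
Pollux + Orion + Altair + Lyra: cost 2 + 11 + 4 + 7 = 24 ≤ 25, return 2 + 12 + 8 + 13 = 35.
Orion + Spica + Lyra: cost 11 + 6 + 7 = 24 ≤ 25, return 12 + 11 + 13 = 36.
Best is Orion, Spica, and Lyra with total return 36.

36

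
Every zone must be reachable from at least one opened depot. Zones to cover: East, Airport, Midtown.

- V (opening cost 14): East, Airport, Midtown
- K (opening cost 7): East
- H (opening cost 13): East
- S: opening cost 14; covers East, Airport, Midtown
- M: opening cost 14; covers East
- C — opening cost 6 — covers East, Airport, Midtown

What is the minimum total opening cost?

This is an integer covering problem.
C alone covers East, Airport, Midtown — every zone.
Total opening cost: 6.
No cover costs less than 6.

6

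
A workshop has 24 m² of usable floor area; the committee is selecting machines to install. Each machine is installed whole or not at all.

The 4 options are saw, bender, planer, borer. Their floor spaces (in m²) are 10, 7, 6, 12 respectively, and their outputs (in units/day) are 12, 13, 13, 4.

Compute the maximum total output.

Allowing fractional choices, the relaxed optimum would be about 38.3, but machines are indivisible.
saw + bender + planer: floor space 10 + 7 + 6 = 23 ≤ 24, output 12 + 13 + 13 = 38.
saw + planer: floor space 10 + 6 = 16 ≤ 24, output 12 + 13 = 25.
bender + planer: floor space 7 + 6 = 13 ≤ 24, output 13 + 13 = 26.
Best is saw, bender, and planer with total output 38.

38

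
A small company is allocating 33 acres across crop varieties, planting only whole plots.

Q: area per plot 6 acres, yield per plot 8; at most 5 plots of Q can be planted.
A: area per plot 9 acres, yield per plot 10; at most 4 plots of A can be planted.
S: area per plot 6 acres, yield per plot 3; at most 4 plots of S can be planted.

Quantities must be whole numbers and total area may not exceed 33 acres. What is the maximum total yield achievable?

Q has the best ratio (8/6); taking only Q gives at most 5×8 = 40 (stopped by the area limit).
Mixing does better — 4×Q and 1×A: area 33 ≤ 33, yield 4·8 + 1·10 = 42.

42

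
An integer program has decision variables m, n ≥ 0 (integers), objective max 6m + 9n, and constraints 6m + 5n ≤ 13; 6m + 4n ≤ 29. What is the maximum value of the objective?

18

Relaxing integrality, the LP optimum is 23.40 at (m,n) = (0, 2.6), which is not an integer point.
(m,n)=(0,2): 6·0+5·2=10≤13, 6·0+4·2=8≤29, objective 18.
(m,n)=(1,1): 6·1+5·1=11≤13, 6·1+4·1=10≤29, objective 15.
(m,n)=(0,1): 6·0+5·1=5≤13, 6·0+4·1=4≤29, objective 9.
The best lattice point is (0,2), giving 18.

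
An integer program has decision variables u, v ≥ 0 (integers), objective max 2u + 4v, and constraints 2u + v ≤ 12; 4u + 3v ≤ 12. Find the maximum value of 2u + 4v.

(u,v)=(0,4): 2·0+1·4=4≤12, 4·0+3·4=12≤12, objective 16.
(u,v)=(0,3): 2·0+1·3=3≤12, 4·0+3·3=9≤12, objective 12.
Maximum is 16 at (u,v)=(0,4).

16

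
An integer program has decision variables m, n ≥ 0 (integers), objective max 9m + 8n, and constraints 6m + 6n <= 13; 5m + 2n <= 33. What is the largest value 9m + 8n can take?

The continuous relaxation peaks at (2.17, 0) with value 19.50; rounding to a feasible lattice point costs some objective.
(m,n)=(2,0): 6·2+6·0=12≤13, 5·2+2·0=10≤33, objective 18.
(m,n)=(1,1): 6·1+6·1=12≤13, 5·1+2·1=7≤33, objective 17.
(m,n)=(1,0): 6·1+6·0=6≤13, 5·1+2·0=5≤33, objective 9.
Maximum is 18 at (m,n)=(2,0).

18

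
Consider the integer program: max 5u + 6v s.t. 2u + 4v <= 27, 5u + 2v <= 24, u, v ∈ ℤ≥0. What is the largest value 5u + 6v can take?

41

(u,v)=(1,6): 2·1+4·6=26≤27, 5·1+2·6=17≤24, objective 41.
(u,v)=(2,5): 2·2+4·5=24≤27, 5·2+2·5=20≤24, objective 40.
(u,v)=(3,4): 2·3+4·4=22≤27, 5·3+2·4=23≤24, objective 39.
The best lattice point is (1,6), giving 41.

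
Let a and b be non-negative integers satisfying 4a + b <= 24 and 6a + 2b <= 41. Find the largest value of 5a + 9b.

180

(a,b)=(0,20): 4·0+1·20=20≤24, 6·0+2·20=40≤41, objective 180.
(a,b)=(0,19): 4·0+1·19=19≤24, 6·0+2·19=38≤41, objective 171.
The best lattice point is (0,20), giving 180.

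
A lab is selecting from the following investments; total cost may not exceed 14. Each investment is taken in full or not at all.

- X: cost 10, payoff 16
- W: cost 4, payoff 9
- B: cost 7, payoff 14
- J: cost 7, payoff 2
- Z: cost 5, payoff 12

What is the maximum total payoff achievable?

Take B and Z: cost 7 + 5 = 12 ≤ 14, payoff 14 + 12 = 26.
No other feasible combination does better.

26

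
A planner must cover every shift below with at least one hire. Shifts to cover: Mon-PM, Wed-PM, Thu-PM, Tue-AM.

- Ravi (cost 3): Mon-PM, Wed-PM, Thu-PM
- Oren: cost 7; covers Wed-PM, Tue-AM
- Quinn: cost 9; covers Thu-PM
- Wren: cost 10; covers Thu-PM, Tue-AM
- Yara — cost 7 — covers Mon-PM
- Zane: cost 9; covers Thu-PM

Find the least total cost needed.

10

Choose Ravi and Oren: together they cover Mon-PM, Wed-PM, Thu-PM, Tue-AM — every shift.
Total cost: 3 + 7 = 10.
No cover costs less than 10.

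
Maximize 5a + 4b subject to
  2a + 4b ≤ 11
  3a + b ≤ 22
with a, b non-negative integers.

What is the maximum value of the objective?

25

Relaxing integrality, the LP optimum is 27.50 at (a,b) = (5.5, 0), which is not an integer point.
(a,b)=(5,0): 2·5+4·0=10≤11, 3·5+1·0=15≤22, objective 25.
(a,b)=(4,0): 2·4+4·0=8≤11, 3·4+1·0=12≤22, objective 20.
The best lattice point is (5,0), giving 25.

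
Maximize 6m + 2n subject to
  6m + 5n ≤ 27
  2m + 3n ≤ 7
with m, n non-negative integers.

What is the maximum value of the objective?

(m,n)=(3,0) is feasible, giving 18.
(m,n)=(2,1) is feasible, giving 14.
(m,n)=(2,0) is feasible, giving 12.
Maximum is 18 at (m,n)=(3,0).

18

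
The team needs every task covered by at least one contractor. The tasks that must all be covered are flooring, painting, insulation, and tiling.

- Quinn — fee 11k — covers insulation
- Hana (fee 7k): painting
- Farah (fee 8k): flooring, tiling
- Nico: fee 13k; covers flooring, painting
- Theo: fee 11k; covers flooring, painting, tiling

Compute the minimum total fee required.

22

This is a weighted set-cover instance.
Choose Quinn and Theo: together they cover flooring, painting, insulation, tiling — every task.
Total fee: 11 + 11 = 22.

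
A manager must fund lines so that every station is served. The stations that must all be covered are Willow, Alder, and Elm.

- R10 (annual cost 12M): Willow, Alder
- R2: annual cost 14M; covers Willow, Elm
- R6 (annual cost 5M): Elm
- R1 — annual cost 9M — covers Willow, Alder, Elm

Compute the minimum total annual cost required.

This is a weighted set-cover instance.
R1 alone covers Willow, Alder, Elm — every station.
Total annual cost: 9.
No cover costs less than 9.

9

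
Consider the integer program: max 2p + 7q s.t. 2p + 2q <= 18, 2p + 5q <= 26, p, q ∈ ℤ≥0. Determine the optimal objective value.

35

(p,q)=(0,5) is feasible, giving 35.
(p,q)=(1,4) is feasible, giving 30.
(p,q)=(0,4) is feasible, giving 28.
Maximum is 35 at (p,q)=(0,5).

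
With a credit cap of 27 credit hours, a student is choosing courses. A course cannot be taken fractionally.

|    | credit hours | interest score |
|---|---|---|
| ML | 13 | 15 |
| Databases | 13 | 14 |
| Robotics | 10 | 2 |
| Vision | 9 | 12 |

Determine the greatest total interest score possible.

Treat it as a binary knapsack problem.
ML + Databases: credit hours 13 + 13 = 26 ≤ 27, interest score 15 + 14 = 29.
ML + Vision: credit hours 13 + 9 = 22 ≤ 27, interest score 15 + 12 = 27.
Databases + Vision: credit hours 13 + 9 = 22 ≤ 27, interest score 14 + 12 = 26.
Best is ML and Databases with total interest score 29.

29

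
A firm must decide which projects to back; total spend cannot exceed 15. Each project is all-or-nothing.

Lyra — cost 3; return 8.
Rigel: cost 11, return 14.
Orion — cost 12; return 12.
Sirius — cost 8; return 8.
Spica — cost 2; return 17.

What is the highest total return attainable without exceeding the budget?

33

Allowing fractional choices, the relaxed optimum would be about 37.7, but projects are indivisible.
Orion + Spica: cost 12 + 2 = 14 ≤ 15, return 12 + 17 = 29.
Rigel + Spica: cost 11 + 2 = 13 ≤ 15, return 14 + 17 = 31.
Lyra + Sirius + Spica: cost 3 + 8 + 2 = 13 ≤ 15, return 8 + 8 + 17 = 33.
Best is Lyra, Sirius, and Spica with total return 33.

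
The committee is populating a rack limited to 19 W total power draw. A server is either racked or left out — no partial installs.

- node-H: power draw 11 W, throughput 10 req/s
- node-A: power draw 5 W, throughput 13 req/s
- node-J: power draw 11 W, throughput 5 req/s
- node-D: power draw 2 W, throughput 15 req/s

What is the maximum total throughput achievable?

node-A + node-D: power draw 5 + 2 = 7 ≤ 19, throughput 13 + 15 = 28.
node-H + node-A + node-D: power draw 11 + 5 + 2 = 18 ≤ 19, throughput 10 + 13 + 15 = 38.
node-A + node-J + node-D: power draw 5 + 11 + 2 = 18 ≤ 19, throughput 13 + 5 + 15 = 33.
Best is node-H, node-A, and node-D with total throughput 38.

38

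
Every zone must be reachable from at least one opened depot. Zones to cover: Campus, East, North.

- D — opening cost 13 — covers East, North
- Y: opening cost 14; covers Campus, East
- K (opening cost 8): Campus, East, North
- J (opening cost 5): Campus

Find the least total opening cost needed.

8

K alone covers Campus, East, North — every zone.
Total opening cost: 8.
No cover costs less than 8.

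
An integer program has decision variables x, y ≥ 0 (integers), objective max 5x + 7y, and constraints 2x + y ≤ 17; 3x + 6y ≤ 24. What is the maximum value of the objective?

(x,y)=(8,0): 2·8+1·0=16≤17, 3·8+6·0=24≤24, objective 40.
(x,y)=(7,0): 2·7+1·0=14≤17, 3·7+6·0=21≤24, objective 35.
Maximum is 40 at (x,y)=(8,0).

40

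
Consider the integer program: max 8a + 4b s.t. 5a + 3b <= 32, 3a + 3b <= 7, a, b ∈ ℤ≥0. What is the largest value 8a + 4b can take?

The continuous relaxation peaks at (2.33, 0) with value 18.67; rounding to a feasible lattice point costs some objective.
(a,b)=(2,0) is feasible, giving 16.
(a,b)=(1,1) is feasible, giving 12.
(a,b)=(1,0) is feasible, giving 8.
The best lattice point is (2,0), giving 16.

16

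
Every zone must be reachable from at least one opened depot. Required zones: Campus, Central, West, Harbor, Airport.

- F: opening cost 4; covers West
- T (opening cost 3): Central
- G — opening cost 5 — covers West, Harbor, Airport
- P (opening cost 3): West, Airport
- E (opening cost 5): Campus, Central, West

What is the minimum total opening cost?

Choose G and E: together they cover Campus, Central, West, Harbor, Airport — every zone.
Total opening cost: 5 + 5 = 10.

10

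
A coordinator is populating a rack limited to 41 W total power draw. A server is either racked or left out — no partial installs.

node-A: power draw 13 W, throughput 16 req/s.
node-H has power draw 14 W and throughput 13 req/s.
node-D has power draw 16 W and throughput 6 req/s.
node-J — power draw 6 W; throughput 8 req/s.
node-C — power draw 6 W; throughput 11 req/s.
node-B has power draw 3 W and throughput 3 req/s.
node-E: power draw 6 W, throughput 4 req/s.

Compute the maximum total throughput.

48

Allowing fractional choices, the relaxed optimum would be about 50.1, but servers are indivisible.
node-A + node-H + node-C + node-E: power draw 13 + 14 + 6 + 6 = 39 ≤ 41, throughput 16 + 13 + 11 + 4 = 44.
node-A + node-H + node-J + node-C: power draw 13 + 14 + 6 + 6 = 39 ≤ 41, throughput 16 + 13 + 8 + 11 = 48.
Best is node-A, node-H, node-J, and node-C with total throughput 48.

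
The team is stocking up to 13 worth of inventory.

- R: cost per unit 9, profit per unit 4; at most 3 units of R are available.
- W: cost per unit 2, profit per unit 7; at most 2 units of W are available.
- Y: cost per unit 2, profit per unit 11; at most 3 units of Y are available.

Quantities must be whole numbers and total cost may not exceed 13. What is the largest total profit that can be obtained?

47

1×W and 3×Y: cost 8 ≤ 13, profit 1·7 + 3·11 = 40.
2×W and 3×Y: cost 10 ≤ 13, profit 2·7 + 3·11 = 47.
Best is 47.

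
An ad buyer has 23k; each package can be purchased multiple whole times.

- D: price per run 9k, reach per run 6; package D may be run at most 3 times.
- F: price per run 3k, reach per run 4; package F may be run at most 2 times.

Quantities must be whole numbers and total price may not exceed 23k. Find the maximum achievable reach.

16

F has the best ratio (4/3); taking only F gives at most 2×4 = 8 (stopped by the supply cap of 2).
Mixing does better — 2×D and 1×F: price 21 ≤ 23, reach 2·6 + 1·4 = 16.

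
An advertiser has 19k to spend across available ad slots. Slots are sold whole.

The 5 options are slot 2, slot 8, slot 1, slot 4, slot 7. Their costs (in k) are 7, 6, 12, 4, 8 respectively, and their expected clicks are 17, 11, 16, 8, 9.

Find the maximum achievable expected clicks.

Allowing fractional choices, the relaxed optimum would be about 38.7, but ad slots are indivisible.
slot 2 + slot 4 + slot 7: cost 7 + 4 + 8 = 19 ≤ 19, expected clicks 17 + 8 + 9 = 34.
slot 2 + slot 8 + slot 4: cost 7 + 6 + 4 = 17 ≤ 19, expected clicks 17 + 11 + 8 = 36.
slot 2 + slot 1: cost 7 + 12 = 19 ≤ 19, expected clicks 17 + 16 = 33.
Best is slot 2, slot 8, and slot 4 with total expected clicks 36.

36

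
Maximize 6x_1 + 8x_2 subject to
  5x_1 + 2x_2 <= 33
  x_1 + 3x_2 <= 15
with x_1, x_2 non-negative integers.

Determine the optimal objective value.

54

Relaxing integrality, the LP optimum is 57.69 at (x_1,x_2) = (5.31, 3.23), which is not an integer point.
(x_1,x_2)=(5,3): 5·5+2·3=31≤33, 1·5+3·3=14≤15, objective 54.
(x_1,x_2)=(4,3): 5·4+2·3=26≤33, 1·4+3·3=13≤15, objective 48.
Maximum is 54 at (x_1,x_2)=(5,3).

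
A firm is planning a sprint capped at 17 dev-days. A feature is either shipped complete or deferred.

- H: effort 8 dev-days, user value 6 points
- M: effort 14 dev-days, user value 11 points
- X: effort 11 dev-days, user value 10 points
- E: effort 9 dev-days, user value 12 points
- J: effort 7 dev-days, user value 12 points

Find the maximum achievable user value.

Treat it as a binary knapsack problem.
E + J: effort 9 + 7 = 16 ≤ 17, user value 12 + 12 = 24.
H + E: effort 8 + 9 = 17 ≤ 17, user value 6 + 12 = 18.
H + J: effort 8 + 7 = 15 ≤ 17, user value 6 + 12 = 18.
Best is E and J with total user value 24.

24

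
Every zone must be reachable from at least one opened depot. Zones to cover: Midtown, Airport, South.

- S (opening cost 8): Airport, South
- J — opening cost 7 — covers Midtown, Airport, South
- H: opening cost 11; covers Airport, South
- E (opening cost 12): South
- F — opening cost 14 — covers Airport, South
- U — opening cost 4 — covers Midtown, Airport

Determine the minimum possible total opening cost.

J alone covers Midtown, Airport, South — every zone.
Total opening cost: 7.

7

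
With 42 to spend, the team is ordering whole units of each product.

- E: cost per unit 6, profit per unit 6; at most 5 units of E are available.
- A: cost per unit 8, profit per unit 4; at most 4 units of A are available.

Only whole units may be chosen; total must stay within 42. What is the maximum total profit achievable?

5×E and 1×A: cost 38 ≤ 42, profit 5·6 + 1·4 = 34.
4×E and 2×A: cost 40 ≤ 42, profit 4·6 + 2·4 = 32.
Best is 34.

34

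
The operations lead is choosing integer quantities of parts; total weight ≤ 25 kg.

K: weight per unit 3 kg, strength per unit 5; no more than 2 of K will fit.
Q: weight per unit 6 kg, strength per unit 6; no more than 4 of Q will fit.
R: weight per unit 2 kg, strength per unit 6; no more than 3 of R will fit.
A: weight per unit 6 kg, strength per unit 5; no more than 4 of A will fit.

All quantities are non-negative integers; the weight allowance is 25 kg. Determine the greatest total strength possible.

40

2×K, 1×Q, 3×R, and 1×A: weight 24 ≤ 25, strength 2·5 + 1·6 + 3·6 + 1·5 = 39.
2×K, 2×Q, and 3×R: weight 24 ≤ 25, strength 2·5 + 2·6 + 3·6 = 40.
Best is 40.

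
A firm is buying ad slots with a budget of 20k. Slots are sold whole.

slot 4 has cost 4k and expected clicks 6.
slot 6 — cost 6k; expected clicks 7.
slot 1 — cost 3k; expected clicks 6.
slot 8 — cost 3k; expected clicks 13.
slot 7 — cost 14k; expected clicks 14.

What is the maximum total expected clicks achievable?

33

slot 1 + slot 8 + slot 7: cost 3 + 3 + 14 = 20 ≤ 20, expected clicks 6 + 13 + 14 = 33.
slot 4 + slot 6 + slot 1 + slot 8: cost 4 + 6 + 3 + 3 = 16 ≤ 20, expected clicks 6 + 7 + 6 + 13 = 32.
Best is slot 1, slot 8, and slot 7 with total expected clicks 33.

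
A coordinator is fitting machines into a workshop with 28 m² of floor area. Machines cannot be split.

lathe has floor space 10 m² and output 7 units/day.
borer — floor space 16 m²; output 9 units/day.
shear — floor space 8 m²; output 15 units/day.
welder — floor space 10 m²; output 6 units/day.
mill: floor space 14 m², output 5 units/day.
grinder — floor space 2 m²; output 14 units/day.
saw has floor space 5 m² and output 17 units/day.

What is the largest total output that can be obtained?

53

This is a 0-1 knapsack instance.
Take lathe, shear, grinder, and saw: floor space 10 + 8 + 2 + 5 = 25 ≤ 28, output 7 + 15 + 14 + 17 = 53.
No other feasible combination does better.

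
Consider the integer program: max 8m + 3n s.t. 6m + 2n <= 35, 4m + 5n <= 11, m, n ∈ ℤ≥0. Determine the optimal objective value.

16

Relaxing integrality, the LP optimum is 22.00 at (m,n) = (2.75, 0), which is not an integer point.
(m,n)=(2,0) is feasible, giving 16.
(m,n)=(1,1) is feasible, giving 11.
(m,n)=(1,0) is feasible, giving 8.
No feasible integer point exceeds 16.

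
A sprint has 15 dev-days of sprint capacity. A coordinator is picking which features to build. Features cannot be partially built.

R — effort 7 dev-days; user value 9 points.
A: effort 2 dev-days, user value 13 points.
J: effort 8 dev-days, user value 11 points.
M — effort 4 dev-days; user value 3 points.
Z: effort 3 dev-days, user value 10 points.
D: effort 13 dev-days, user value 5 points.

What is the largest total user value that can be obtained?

34

Allowing fractional choices, the relaxed optimum would be about 36.6, but features are indivisible.
A + J + Z: effort 2 + 8 + 3 = 13 ≤ 15, user value 13 + 11 + 10 = 34.
R + A + Z: effort 7 + 2 + 3 = 12 ≤ 15, user value 9 + 13 + 10 = 32.
Best is A, J, and Z with total user value 34.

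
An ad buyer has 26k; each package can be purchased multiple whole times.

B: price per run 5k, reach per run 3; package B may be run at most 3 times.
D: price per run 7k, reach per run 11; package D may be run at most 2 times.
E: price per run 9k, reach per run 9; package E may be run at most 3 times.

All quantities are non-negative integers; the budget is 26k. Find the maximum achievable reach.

Take 2×D and 1×E: price 23 ≤ 26, reach 2·11 + 1·9 = 31.
D has the best ratio (11/7) and is taken to its limit of 2; remaining capacity is filled optimally with the others.

31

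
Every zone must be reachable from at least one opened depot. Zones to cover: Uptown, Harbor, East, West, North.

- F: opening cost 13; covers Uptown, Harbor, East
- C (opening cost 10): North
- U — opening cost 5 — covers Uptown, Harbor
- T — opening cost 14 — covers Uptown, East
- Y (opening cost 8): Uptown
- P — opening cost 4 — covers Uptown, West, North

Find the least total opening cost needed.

17

The greedy cost-per-new-zone heuristic would pick P, U, and F for 22, but a cheaper cover exists.
Choose F and P: together they cover Uptown, Harbor, East, West, North — every zone.
Total opening cost: 13 + 4 = 17.
No cover costs less than 17.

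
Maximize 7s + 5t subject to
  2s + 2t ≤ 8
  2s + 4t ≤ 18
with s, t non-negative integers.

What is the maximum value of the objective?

(s,t)=(4,0): 2·4+2·0=8≤8, 2·4+4·0=8≤18, objective 28.
(s,t)=(3,1): 2·3+2·1=8≤8, 2·3+4·1=10≤18, objective 26.
(s,t)=(3,0): 2·3+2·0=6≤8, 2·3+4·0=6≤18, objective 21.
The best lattice point is (4,0), giving 28.

28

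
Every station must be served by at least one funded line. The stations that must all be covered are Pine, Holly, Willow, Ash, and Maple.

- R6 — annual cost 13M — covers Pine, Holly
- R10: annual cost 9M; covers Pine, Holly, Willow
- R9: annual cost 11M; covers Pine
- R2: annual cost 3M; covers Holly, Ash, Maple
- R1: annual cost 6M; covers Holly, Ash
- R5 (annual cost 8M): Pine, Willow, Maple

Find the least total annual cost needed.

Choose R2 and R5: together they cover Pine, Holly, Willow, Ash, Maple — every station.
Total annual cost: 3 + 8 = 11.
No cover costs less than 11.

11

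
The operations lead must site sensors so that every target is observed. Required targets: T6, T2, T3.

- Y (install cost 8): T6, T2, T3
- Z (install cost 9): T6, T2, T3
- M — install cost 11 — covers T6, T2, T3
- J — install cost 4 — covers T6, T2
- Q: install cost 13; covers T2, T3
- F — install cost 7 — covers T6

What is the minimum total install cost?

8

This is an integer covering problem.
The greedy cost-per-new-target heuristic would pick J and Y for 12, but a cheaper cover exists.
Y alone covers T6, T2, T3 — every target.
Total install cost: 8.
No cover costs less than 8.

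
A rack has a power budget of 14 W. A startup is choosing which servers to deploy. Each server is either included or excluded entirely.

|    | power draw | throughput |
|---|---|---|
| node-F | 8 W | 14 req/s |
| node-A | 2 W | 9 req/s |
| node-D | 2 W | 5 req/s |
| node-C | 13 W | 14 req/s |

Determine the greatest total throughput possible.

Allowing fractional choices, the relaxed optimum would be about 30.2, but servers are indivisible.
node-F + node-A + node-D: power draw 8 + 2 + 2 = 12 ≤ 14, throughput 14 + 9 + 5 = 28.
node-F + node-A: power draw 8 + 2 = 10 ≤ 14, throughput 14 + 9 = 23.
Best is node-F, node-A, and node-D with total throughput 28.

28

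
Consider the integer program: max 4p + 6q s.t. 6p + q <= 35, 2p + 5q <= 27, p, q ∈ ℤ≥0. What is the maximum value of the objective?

38

Relaxing integrality, the LP optimum is 40.86 at (p,q) = (5.29, 3.29), which is not an integer point.
(p,q)=(5,3) is feasible, giving 38.
(p,q)=(4,3) is feasible, giving 34.
(p,q)=(5,2) is feasible, giving 32.
(p,q)=(4,2) is feasible, giving 28.
Maximum is 38 at (p,q)=(5,3).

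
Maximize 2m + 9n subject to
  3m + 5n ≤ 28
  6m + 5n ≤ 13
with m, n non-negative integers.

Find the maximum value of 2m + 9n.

18

The continuous relaxation peaks at (0, 2.6) with value 23.40; rounding to a feasible lattice point costs some objective.
(m,n)=(0,2): 3·0+5·2=10≤28, 6·0+5·2=10≤13, objective 18.
(m,n)=(1,1): 3·1+5·1=8≤28, 6·1+5·1=11≤13, objective 11.
No feasible integer point exceeds 18.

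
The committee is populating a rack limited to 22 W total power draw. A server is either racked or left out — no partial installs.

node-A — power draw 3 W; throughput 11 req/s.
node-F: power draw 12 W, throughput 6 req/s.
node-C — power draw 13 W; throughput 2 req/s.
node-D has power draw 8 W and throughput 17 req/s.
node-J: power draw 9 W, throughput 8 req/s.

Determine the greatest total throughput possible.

This is a 0-1 knapsack instance.
node-D + node-J: power draw 8 + 9 = 17 ≤ 22, throughput 17 + 8 = 25.
node-A + node-D + node-J: power draw 3 + 8 + 9 = 20 ≤ 22, throughput 11 + 17 + 8 = 36.
node-A + node-D: power draw 3 + 8 = 11 ≤ 22, throughput 11 + 17 = 28.
Best is node-A, node-D, and node-J with total throughput 36.

36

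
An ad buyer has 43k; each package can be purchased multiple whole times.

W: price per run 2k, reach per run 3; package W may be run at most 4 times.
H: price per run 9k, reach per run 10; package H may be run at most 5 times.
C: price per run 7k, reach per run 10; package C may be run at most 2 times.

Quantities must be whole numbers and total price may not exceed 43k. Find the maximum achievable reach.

53

Take 1×W, 3×H, and 2×C: price 43 ≤ 43, reach 1·3 + 3·10 + 2·10 = 53.
No other integer combination yields more.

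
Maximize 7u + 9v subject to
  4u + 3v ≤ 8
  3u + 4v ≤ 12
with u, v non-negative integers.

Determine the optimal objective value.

18

The continuous relaxation peaks at (0, 2.67) with value 24.00; rounding to a feasible lattice point costs some objective.
(u,v)=(0,2): 4·0+3·2=6≤8, 3·0+4·2=8≤12, objective 18.
(u,v)=(1,1): 4·1+3·1=7≤8, 3·1+4·1=7≤12, objective 16.
(u,v)=(0,1): 4·0+3·1=3≤8, 3·0+4·1=4≤12, objective 9.
Maximum is 18 at (u,v)=(0,2).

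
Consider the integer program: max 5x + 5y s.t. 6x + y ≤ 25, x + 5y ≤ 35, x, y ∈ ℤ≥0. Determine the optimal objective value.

45

(x,y)=(3,6) is feasible, giving 45.
(x,y)=(2,6) is feasible, giving 40.
(x,y)=(3,5) is feasible, giving 40.
(x,y)=(2,5) is feasible, giving 35.
The best lattice point is (3,6), giving 45.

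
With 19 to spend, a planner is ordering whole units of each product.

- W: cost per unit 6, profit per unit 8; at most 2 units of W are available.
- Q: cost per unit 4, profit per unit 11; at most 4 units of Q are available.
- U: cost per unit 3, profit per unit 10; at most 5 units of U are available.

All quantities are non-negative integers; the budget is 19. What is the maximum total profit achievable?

61

U has the best ratio (10/3); taking only U gives at most 5×10 = 50 (stopped by the supply cap of 5).
Mixing does better — 1×Q and 5×U: cost 19 ≤ 19, profit 1·11 + 5·10 = 61.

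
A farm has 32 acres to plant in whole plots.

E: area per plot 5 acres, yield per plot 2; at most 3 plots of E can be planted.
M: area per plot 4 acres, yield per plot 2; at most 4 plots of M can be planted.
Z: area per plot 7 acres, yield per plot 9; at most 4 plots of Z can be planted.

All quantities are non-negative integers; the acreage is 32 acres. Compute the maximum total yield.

4×Z: area 28 ≤ 32, yield 4·9 = 36.
1×M and 4×Z: area 32 ≤ 32, yield 1·2 + 4·9 = 38.
Best is 38.

38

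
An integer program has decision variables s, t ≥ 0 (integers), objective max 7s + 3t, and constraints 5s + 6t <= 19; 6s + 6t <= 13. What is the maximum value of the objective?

14

The continuous relaxation peaks at (2.17, 0) with value 15.17; rounding to a feasible lattice point costs some objective.
(s,t)=(2,0): 5·2+6·0=10≤19, 6·2+6·0=12≤13, objective 14.
(s,t)=(1,1): 5·1+6·1=11≤19, 6·1+6·1=12≤13, objective 10.
(s,t)=(1,0): 5·1+6·0=5≤19, 6·1+6·0=6≤13, objective 7.
No feasible integer point exceeds 14.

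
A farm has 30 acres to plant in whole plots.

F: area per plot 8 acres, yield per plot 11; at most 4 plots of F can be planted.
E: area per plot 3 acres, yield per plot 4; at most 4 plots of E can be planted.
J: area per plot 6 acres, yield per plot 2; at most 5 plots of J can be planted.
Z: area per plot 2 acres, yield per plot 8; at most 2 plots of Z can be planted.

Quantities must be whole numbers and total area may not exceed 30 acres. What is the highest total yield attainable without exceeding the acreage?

Z has the best ratio (8/2); taking only Z gives at most 2×8 = 16 (stopped by the supply cap of 2).
Mixing does better — 2×F, 3×E, and 2×Z: area 29 ≤ 30, yield 2·11 + 3·4 + 2·8 = 50.

50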